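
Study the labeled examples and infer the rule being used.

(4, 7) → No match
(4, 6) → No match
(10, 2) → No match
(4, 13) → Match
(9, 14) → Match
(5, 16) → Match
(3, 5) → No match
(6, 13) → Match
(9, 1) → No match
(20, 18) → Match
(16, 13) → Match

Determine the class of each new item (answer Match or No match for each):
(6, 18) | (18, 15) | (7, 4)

Match, Match, No match

Every 'Match' example satisfies: sum ≥ 17. None of the 'No match' examples do.
(6, 18) → 6+18 = 24 → Match.
(18, 15) → 18+15 = 33 → Match.
(7, 4) → 7+4 = 11 → No match.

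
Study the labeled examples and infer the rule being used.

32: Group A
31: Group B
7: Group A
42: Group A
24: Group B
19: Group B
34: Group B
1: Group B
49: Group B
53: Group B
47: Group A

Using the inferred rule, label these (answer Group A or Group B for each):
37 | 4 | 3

Group A, Group B, Group B

Comparing the two groups points to one rule — ≡ 2 (mod 5).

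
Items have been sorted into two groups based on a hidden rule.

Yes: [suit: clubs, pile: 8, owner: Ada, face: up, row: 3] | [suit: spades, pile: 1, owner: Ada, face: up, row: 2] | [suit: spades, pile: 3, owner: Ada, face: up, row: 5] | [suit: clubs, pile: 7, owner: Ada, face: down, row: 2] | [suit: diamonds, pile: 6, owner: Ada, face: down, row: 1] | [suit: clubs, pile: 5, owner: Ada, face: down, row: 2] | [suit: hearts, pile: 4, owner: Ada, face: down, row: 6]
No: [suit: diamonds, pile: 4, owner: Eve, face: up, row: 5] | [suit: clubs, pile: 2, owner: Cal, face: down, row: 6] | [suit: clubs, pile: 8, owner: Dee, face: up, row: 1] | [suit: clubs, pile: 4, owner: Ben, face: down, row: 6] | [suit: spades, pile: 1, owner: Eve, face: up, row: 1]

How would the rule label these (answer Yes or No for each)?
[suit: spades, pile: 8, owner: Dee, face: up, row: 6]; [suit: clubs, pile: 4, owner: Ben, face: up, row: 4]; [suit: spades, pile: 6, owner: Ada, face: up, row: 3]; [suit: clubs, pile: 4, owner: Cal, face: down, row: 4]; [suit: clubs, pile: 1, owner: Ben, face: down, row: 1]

No, No, Yes, No, No

Every 'Yes' example satisfies: owner is Ada. None of the 'No' examples do.
[suit: spades, pile: 8, owner: Dee, face: up, row: 6]: owner is Dee, doesn't match → No.
[suit: clubs, pile: 4, owner: Ben, face: up, row: 4]: owner is Ben, doesn't match → No.
[suit: spades, pile: 6, owner: Ada, face: up, row: 3]: owner is Ada, checks out → Yes.
[suit: clubs, pile: 4, owner: Cal, face: down, row: 4]: owner is Cal, doesn't match → No.
[suit: clubs, pile: 1, owner: Ben, face: down, row: 1]: owner is Ben, doesn't match → No.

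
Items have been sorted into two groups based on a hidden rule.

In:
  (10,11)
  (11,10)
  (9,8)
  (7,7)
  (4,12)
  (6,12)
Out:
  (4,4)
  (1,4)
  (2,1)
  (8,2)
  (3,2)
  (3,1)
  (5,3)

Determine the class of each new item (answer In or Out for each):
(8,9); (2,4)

The rule appears to be: sum ≥ 14.
(8,9): 8+9 = 17, has this property → In. (2,4): 2+4 = 6, does not satisfy this → Out.

In, Out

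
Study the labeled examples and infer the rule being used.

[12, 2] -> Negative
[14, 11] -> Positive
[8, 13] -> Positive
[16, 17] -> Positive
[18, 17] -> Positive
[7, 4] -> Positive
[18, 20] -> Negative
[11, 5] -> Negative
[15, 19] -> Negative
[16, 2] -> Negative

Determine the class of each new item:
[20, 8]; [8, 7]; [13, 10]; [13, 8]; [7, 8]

Negative, Positive, Positive, Positive, Positive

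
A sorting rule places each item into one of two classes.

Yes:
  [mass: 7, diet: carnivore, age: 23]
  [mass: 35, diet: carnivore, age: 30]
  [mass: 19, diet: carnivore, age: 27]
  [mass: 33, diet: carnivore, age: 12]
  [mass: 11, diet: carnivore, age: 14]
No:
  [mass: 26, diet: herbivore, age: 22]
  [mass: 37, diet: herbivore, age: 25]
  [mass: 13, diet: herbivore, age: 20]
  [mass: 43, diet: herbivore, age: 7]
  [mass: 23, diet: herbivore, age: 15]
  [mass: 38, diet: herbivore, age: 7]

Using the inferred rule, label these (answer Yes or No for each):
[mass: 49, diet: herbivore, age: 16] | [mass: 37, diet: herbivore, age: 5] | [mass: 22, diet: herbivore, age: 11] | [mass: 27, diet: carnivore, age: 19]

One predicate separates the groups cleanly: diet is carnivore.
No: [mass: 49, diet: herbivore, age: 16], since diet is herbivore. No: [mass: 37, diet: herbivore, age: 5], since diet is herbivore. No: [mass: 22, diet: herbivore, age: 11], since diet is herbivore. Yes: [mass: 27, diet: carnivore, age: 19], since diet is carnivore.

No, No, No, Yes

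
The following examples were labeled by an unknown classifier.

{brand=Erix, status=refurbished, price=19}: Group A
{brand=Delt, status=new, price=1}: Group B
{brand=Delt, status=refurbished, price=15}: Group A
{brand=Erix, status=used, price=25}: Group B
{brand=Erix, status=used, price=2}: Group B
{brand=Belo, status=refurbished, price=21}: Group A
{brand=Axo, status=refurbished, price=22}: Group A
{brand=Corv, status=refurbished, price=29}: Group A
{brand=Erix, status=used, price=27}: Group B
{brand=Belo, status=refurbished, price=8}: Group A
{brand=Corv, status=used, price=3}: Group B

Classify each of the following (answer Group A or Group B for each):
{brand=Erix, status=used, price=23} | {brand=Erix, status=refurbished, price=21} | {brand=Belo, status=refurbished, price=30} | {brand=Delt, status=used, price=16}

The simplest hypothesis consistent with all the labels is: status is refurbished.
{brand=Erix, status=used, price=23}: status is used, does not pass → Group B. {brand=Erix, status=refurbished, price=21}: status is refurbished, checks out → Group A. {brand=Belo, status=refurbished, price=30}: status is refurbished, checks out → Group A. {brand=Delt, status=used, price=16}: status is used, does not pass → Group B.

Group B, Group A, Group A, Group B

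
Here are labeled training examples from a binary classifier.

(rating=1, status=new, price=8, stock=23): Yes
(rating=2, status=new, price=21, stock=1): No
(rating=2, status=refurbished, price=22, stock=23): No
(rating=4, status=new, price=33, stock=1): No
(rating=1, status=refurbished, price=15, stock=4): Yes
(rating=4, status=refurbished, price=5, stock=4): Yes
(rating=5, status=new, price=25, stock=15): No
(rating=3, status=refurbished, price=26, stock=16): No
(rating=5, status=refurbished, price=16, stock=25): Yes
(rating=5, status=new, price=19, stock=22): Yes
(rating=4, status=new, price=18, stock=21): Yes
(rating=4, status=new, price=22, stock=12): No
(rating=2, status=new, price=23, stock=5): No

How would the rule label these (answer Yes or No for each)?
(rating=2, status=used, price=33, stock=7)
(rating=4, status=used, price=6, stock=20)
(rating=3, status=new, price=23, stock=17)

No, Yes, No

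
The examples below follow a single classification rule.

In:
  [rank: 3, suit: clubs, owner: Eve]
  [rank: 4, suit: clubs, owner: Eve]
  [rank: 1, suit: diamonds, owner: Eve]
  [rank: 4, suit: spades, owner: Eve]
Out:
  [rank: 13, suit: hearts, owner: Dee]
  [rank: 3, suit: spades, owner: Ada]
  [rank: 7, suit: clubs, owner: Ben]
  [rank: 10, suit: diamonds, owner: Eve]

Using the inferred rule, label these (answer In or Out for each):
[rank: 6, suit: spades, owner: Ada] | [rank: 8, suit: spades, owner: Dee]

Out, Out

The simplest hypothesis consistent with all the labels is: owner is Eve AND rank ≤ 4.
[rank: 6, suit: spades, owner: Ada] → owner is Ada, rank = 6 → Out. [rank: 8, suit: spades, owner: Dee] → owner is Dee, rank = 8 → Out.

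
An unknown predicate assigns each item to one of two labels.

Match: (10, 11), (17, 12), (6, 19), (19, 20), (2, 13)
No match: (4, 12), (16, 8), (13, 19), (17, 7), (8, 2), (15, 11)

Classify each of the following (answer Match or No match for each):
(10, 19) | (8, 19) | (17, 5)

Checking candidate rules against both groups, what survives is: sum is odd.
(10, 19) — 10+19 = 29, hence Match. (8, 19) — 8+19 = 27, hence Match. (17, 5) — 17+5 = 22, hence No match.

Match, Match, No match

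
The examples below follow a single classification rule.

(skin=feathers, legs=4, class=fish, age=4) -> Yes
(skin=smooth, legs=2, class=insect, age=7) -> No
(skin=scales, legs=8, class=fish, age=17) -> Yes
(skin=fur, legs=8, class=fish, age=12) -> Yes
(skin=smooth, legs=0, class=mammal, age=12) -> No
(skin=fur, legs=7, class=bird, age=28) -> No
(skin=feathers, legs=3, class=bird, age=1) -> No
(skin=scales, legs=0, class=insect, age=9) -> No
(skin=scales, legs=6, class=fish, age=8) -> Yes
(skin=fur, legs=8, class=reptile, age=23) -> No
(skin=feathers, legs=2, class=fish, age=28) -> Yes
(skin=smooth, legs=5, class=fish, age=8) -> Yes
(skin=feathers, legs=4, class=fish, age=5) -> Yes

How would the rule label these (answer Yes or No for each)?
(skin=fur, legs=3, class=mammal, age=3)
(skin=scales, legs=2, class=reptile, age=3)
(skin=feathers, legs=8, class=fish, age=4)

No, No, Yes

The distinguishing property — class is fish — holds for all the 'Yes' cases and none of the 'No' cases.
(skin=fur, legs=3, class=mammal, age=3): class is mammal, does not fit → No.
(skin=scales, legs=2, class=reptile, age=3): class is reptile, does not fit → No.
(skin=feathers, legs=8, class=fish, age=4): class is fish, meets the rule → Yes.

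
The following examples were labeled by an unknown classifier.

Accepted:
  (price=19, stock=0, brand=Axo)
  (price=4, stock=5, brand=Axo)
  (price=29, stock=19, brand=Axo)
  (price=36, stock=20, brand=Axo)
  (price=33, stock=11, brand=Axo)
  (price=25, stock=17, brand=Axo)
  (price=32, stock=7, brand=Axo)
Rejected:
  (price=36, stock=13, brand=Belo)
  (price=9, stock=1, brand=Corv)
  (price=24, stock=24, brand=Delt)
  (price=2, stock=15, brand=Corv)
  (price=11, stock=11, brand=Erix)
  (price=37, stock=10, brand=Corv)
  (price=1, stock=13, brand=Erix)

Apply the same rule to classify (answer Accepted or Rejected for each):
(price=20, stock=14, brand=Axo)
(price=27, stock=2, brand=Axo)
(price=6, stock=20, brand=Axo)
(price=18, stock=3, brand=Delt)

Accepted, Accepted, Accepted, Rejected

'Accepted' ⟺ brand is Axo.
(price=20, stock=14, brand=Axo): Accepted (brand is Axo).
(price=27, stock=2, brand=Axo): Accepted (brand is Axo).
(price=6, stock=20, brand=Axo): Accepted (brand is Axo).
(price=18, stock=3, brand=Delt): Rejected (brand is Delt).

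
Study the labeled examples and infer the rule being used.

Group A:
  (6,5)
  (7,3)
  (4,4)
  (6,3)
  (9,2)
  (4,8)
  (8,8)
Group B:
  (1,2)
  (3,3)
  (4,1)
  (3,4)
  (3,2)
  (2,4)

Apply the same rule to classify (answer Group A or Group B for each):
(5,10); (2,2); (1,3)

Rule: sum ≥ 8. This holds for each 'Group A' example and fails for each 'Group B' one.
(5,10): Group A (5+10 = 15).
(2,2): Group B (2+2 = 4).
(1,3): Group B (1+3 = 4).

Group A, Group B, Group B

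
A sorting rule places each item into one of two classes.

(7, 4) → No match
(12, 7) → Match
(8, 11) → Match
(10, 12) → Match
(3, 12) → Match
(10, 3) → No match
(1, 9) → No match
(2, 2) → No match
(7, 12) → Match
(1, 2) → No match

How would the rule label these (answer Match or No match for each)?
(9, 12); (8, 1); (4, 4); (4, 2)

The distinguishing property — sum ≥ 15 — holds for all the 'Match' cases and none of the 'No match' cases.
(9, 12): 9+12 = 21, qualifies → Match. (8, 1): 8+1 = 9, doesn't match → No match. (4, 4): 4+4 = 8, doesn't match → No match. (4, 2): 4+2 = 6, doesn't match → No match.

Match, No match, No match, No match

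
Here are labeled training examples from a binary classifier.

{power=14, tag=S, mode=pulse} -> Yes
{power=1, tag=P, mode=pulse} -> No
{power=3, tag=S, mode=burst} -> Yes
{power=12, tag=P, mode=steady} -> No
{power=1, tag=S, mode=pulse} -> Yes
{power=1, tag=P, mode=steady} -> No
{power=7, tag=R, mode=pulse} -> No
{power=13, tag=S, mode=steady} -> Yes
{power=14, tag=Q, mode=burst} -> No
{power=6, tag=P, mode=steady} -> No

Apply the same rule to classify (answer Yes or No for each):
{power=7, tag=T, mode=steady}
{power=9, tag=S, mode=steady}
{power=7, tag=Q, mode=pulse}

No, Yes, No

A rule that fits every label: tag is S — true of each 'Yes' example, false of each 'No' one.
{power=7, tag=T, mode=steady} → tag is T → No. {power=9, tag=S, mode=steady} → tag is S → Yes. {power=7, tag=Q, mode=pulse} → tag is Q → No.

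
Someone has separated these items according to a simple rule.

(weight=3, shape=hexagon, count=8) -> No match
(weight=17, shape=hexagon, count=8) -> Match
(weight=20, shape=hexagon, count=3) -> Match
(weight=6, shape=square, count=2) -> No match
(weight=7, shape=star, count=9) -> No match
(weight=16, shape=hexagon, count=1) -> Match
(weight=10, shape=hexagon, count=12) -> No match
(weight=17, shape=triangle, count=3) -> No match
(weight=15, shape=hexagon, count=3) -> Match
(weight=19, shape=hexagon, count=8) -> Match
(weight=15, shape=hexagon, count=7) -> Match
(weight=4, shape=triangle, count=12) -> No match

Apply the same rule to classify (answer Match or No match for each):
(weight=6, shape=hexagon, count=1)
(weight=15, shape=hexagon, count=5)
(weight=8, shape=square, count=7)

No match, Match, No match

Rule: shape is hexagon AND weight ≥ 15. This holds for each 'Match' example and fails for each 'No match' one.
(weight=6, shape=hexagon, count=1) → shape is hexagon, weight = 6 → No match.
(weight=15, shape=hexagon, count=5) → shape is hexagon, weight = 15 → Match.
(weight=8, shape=square, count=7) → shape is square, weight = 8 → No match.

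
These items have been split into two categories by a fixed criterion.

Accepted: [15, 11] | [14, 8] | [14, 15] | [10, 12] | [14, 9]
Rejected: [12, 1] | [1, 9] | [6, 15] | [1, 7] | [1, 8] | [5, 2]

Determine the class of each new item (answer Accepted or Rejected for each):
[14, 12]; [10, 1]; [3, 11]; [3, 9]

Accepted, Rejected, Rejected, Rejected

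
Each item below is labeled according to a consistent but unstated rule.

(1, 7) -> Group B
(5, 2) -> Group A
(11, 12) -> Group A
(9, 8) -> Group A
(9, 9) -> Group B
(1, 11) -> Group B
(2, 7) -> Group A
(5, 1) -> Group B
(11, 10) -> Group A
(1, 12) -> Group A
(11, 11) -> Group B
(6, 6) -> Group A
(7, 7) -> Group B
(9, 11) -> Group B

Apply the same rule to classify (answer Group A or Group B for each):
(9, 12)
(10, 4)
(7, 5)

Group A, Group A, Group B

The classifier is using: product is even.
Group A: (9, 12), since 9·12 = 108. Group A: (10, 4), since 10·4 = 40. Group B: (7, 5), since 7·5 = 35.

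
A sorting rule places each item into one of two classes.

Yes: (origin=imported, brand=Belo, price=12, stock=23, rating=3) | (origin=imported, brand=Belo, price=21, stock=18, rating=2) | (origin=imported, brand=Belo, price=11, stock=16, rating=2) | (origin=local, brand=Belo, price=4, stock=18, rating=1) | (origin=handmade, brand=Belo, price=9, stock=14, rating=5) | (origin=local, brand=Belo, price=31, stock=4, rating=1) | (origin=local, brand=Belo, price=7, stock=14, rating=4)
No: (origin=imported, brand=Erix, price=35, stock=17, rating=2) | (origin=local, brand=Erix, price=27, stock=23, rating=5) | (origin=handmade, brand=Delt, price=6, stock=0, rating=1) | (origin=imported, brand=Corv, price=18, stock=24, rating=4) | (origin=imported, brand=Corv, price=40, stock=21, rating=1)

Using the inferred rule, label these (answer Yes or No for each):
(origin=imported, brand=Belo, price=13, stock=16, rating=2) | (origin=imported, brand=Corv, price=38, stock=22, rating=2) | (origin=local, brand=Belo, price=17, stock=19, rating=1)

Yes, No, Yes

'Yes' ⟺ brand is Belo.
(origin=imported, brand=Belo, price=13, stock=16, rating=2): brand is Belo — fits, so Yes. (origin=imported, brand=Corv, price=38, stock=22, rating=2): brand is Corv — fails the rule, so No. (origin=local, brand=Belo, price=17, stock=19, rating=1): brand is Belo — fits, so Yes.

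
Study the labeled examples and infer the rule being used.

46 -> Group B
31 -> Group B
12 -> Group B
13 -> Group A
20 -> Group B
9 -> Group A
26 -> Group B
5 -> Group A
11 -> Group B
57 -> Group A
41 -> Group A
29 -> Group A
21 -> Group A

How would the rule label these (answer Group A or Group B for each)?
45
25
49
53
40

Group A, Group A, Group A, Group A, Group B

Checking candidate rules against both groups, what survives is: ≡ 1 (mod 4).
Group A: 45, since 45 mod 4 = 1.
Group A: 25, since 25 mod 4 = 1.
Group A: 49, since 49 mod 4 = 1.
Group A: 53, since 53 mod 4 = 1.
Group B: 40, since 40 mod 4 = 0.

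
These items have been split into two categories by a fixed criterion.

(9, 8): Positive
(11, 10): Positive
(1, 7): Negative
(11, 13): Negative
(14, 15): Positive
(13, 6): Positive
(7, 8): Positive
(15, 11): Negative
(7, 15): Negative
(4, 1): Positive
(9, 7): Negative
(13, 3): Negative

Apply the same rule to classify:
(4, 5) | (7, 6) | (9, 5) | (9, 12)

Every 'Positive' example satisfies: sum is odd. None of the 'Negative' examples do.
(4, 5): Positive (4+5 = 9). (7, 6): Positive (7+6 = 13). (9, 5): Negative (9+5 = 14). (9, 12): Positive (9+12 = 21).

Positive, Positive, Negative, Positive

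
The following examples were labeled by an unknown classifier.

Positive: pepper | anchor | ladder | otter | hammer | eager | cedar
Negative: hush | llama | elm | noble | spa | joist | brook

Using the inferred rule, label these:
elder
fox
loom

Positive, Negative, Negative

The pattern is that an item is 'Positive' exactly when: ends with 'r'.
elder: Positive (ends with 'r'). fox: Negative (ends with 'x'). loom: Negative (ends with 'm').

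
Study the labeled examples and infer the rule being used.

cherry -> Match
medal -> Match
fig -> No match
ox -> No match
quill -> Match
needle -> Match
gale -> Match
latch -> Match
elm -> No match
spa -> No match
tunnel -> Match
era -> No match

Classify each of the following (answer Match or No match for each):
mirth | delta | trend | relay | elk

Match, Match, Match, Match, No match

'Match' ⟺ length ≥ 4.
mirth: length 5, satisfies this → Match. delta: length 5, satisfies this → Match. trend: length 5, satisfies this → Match. relay: length 5, satisfies this → Match. elk: length 3, does not fit → No match.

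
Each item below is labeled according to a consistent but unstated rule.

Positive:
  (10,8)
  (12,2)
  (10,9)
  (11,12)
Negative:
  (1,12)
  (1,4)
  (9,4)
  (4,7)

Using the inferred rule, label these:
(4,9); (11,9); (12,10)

Negative, Positive, Positive

The simplest hypothesis consistent with all the labels is: sum ≥ 14.
(4,9) — 4+9 = 13, hence Negative.
(11,9) — 11+9 = 20, hence Positive.
(12,10) — 12+10 = 22, hence Positive.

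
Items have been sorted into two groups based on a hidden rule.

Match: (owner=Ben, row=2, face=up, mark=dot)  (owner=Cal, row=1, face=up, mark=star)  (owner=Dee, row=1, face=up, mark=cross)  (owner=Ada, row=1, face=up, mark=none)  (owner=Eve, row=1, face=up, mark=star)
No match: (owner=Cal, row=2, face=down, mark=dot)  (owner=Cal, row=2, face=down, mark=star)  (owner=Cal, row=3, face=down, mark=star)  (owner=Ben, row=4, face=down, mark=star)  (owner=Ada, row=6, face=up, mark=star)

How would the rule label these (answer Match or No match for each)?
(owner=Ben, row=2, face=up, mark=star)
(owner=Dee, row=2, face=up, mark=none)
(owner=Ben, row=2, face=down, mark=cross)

Match, Match, No match

The rule appears to be: face is up AND row ≤ 2.
(owner=Ben, row=2, face=up, mark=star): Match (face is up, row = 2).
(owner=Dee, row=2, face=up, mark=none): Match (face is up, row = 2).
(owner=Ben, row=2, face=down, mark=cross): No match (face is down, row = 2).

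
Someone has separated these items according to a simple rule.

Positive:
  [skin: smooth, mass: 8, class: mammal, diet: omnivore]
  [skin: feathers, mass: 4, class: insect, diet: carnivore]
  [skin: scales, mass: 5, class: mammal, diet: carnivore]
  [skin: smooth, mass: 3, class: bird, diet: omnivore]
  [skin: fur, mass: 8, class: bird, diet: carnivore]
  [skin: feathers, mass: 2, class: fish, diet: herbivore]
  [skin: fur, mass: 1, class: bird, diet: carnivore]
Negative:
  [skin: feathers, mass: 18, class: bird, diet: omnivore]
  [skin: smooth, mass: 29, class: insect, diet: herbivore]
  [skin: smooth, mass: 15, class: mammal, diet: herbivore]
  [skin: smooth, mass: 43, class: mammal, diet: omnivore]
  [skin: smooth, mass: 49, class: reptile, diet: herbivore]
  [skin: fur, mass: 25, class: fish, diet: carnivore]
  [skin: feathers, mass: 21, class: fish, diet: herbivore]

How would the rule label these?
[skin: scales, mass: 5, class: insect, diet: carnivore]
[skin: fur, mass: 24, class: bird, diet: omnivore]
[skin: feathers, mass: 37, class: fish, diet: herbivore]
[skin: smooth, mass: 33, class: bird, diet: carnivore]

Positive, Negative, Negative, Negative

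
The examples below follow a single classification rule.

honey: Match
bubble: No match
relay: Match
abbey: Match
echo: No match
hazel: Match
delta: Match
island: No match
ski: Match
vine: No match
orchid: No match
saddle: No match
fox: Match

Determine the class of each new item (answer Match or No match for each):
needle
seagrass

The distinguishing property — odd length — holds for all the 'Match' cases and none of the 'No match' cases.

No match, No match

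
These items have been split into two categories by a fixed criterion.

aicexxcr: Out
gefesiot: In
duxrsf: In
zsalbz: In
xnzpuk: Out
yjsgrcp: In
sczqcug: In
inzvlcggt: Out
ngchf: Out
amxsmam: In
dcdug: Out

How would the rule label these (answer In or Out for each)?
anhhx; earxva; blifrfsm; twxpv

A rule that fits every label: contains 's' — true of each 'In' example, false of each 'Out' one.
Out: anhhx, since no 's'. Out: earxva, since no 's'. In: blifrfsm, since has 's'. Out: twxpv, since no 's'.

Out, Out, In, Out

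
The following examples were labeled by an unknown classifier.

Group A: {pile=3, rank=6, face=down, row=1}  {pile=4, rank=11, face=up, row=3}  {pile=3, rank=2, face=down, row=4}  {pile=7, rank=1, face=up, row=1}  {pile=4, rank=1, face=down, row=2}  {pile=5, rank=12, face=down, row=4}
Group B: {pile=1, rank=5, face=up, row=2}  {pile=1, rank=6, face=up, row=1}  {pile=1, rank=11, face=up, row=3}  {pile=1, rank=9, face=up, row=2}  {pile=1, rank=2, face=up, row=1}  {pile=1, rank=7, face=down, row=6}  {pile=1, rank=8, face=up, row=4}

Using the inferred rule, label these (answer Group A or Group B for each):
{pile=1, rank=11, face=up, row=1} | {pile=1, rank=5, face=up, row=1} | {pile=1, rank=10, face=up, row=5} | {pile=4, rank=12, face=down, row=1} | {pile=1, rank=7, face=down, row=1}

Group B, Group B, Group B, Group A, Group B

The distinguishing property — pile ≥ 3 — holds for all the 'Group A' cases and none of the 'Group B' cases.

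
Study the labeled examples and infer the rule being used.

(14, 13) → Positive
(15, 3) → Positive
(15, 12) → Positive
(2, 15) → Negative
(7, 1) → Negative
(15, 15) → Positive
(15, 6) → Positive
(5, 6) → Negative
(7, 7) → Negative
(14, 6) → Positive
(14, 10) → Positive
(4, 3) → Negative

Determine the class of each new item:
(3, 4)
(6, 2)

Negative, Negative

The classifier is using: sum ≥ 18.
(3, 4): Negative (3+4 = 7).
(6, 2): Negative (6+2 = 8).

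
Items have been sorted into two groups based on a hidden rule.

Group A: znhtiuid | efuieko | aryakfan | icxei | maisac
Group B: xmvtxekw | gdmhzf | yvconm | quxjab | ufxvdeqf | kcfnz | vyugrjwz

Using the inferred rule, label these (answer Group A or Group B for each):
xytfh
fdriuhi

One predicate separates the groups cleanly: has ≥ 3 vowels.
Group B: xytfh, since 0 vowels.
Group A: fdriuhi, since 3 vowels.

Group B, Group A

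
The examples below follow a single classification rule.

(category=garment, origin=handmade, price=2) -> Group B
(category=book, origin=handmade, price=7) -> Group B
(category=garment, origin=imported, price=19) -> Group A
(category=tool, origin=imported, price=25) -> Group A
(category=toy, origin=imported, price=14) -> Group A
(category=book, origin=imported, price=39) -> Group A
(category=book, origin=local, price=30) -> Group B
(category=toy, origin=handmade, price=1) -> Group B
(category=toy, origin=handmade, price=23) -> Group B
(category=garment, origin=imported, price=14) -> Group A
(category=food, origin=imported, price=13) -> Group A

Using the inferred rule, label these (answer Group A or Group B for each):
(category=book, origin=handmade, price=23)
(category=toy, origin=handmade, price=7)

Rule: origin is imported. This holds for each 'Group A' example and fails for each 'Group B' one.
(category=book, origin=handmade, price=23) — origin is handmade, hence Group B.
(category=toy, origin=handmade, price=7) — origin is handmade, hence Group B.

Group B, Group B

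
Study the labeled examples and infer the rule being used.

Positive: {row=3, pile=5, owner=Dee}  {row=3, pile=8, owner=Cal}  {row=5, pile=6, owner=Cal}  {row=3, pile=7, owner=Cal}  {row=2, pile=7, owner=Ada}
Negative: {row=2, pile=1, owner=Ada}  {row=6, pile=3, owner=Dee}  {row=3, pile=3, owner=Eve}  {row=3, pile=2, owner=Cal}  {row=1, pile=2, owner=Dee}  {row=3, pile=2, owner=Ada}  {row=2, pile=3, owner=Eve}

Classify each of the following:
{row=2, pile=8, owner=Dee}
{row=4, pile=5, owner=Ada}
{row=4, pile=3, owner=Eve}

Positive, Positive, Negative

The classifier is using: pile ≥ 5.
{row=2, pile=8, owner=Dee} — pile = 8, hence Positive.
{row=4, pile=5, owner=Ada} — pile = 5, hence Positive.
{row=4, pile=3, owner=Eve} — pile = 3, hence Negative.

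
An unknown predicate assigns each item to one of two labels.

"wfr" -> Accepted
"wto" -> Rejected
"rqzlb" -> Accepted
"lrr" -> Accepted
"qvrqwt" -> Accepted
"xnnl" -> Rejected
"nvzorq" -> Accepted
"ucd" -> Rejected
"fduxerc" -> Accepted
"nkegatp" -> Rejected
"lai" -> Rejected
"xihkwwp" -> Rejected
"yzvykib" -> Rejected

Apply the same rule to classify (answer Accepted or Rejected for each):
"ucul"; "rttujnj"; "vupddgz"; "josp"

Rejected, Accepted, Rejected, Rejected

The common property of the 'Accepted' items is: contains 'r'. No 'Rejected' item has it.
Rejected: "ucul", since no 'r'.
Accepted: "rttujnj", since has 'r'.
Rejected: "vupddgz", since no 'r'.
Rejected: "josp", since no 'r'.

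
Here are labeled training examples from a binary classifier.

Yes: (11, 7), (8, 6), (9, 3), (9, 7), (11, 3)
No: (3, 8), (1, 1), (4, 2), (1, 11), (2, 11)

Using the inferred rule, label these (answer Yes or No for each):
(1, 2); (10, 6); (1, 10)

No, Yes, No

A rule that fits every label: first ≥ 6 — true of each 'Yes' example, false of each 'No' one.
(1, 2) — first 1, hence No. (10, 6) — first 10, hence Yes. (1, 10) — first 1, hence No.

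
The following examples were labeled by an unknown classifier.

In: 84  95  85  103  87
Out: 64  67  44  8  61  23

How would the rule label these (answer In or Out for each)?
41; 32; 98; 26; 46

A rule that fits every label: at least 84 — true of each 'In' example, false of each 'Out' one.
41: Out (41 < 84).
32: Out (32 < 84).
98: In (98 ≥ 84).
26: Out (26 < 84).
46: Out (46 < 84).

Out, Out, In, Out, Out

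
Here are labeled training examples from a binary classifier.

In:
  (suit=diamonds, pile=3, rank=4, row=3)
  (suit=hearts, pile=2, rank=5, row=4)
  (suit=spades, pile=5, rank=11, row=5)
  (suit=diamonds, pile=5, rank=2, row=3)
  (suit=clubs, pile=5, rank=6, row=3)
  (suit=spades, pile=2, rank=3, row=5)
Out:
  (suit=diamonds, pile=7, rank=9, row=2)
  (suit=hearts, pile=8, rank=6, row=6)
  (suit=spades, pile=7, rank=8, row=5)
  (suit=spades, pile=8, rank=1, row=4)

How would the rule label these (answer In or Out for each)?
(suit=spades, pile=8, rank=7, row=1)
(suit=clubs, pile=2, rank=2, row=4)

Out, In

A rule that fits every label: pile ≤ 5 — true of each 'In' example, false of each 'Out' one.
(suit=spades, pile=8, rank=7, row=1) — pile = 8, hence Out.
(suit=clubs, pile=2, rank=2, row=4) — pile = 2, hence In.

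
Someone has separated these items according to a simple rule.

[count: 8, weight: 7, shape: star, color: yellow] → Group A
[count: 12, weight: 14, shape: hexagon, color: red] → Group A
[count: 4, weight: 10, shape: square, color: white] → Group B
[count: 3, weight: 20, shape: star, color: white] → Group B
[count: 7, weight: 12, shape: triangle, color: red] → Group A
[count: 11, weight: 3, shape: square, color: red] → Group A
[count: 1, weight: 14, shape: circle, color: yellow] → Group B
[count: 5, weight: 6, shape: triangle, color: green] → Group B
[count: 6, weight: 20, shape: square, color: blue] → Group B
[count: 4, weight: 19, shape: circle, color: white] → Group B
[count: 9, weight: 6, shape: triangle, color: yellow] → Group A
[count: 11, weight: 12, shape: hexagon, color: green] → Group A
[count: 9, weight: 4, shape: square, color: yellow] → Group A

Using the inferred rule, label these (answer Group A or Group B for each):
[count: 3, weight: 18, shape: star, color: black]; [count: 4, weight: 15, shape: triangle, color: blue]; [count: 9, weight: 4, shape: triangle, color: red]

A rule that fits every label: count ≥ 7 — true of each 'Group A' example, false of each 'Group B' one.

Group B, Group B, Group A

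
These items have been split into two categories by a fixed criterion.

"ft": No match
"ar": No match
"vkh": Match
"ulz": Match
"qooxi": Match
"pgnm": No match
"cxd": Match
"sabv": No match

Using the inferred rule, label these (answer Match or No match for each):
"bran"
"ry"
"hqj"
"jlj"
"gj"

Checking candidate rules against both groups, what survives is: odd length.

No match, No match, Match, Match, No match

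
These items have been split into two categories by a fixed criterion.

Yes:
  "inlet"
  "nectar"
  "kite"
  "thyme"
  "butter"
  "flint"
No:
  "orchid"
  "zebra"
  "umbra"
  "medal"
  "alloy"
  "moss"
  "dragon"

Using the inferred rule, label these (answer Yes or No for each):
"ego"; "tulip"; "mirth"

The pattern is that an item is 'Yes' exactly when: contains 't'.

No, Yes, Yes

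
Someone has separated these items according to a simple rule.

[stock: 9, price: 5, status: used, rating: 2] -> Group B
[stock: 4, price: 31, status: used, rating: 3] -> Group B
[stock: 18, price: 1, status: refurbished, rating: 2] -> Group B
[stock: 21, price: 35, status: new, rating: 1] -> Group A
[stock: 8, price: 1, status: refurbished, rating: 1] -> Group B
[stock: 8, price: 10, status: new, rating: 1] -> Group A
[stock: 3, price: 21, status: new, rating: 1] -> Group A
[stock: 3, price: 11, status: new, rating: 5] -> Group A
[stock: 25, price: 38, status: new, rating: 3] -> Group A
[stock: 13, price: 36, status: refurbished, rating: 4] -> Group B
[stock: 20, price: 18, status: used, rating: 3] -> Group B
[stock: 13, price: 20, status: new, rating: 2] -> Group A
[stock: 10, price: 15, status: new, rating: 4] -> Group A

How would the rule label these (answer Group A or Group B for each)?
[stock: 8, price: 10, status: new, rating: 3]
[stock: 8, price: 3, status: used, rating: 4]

Group A, Group B

The common property of the 'Group A' items is: status is new. No 'Group B' item has it.
[stock: 8, price: 10, status: new, rating: 3]: status is new — fits, so Group A. [stock: 8, price: 3, status: used, rating: 4]: status is used — doesn't qualify, so Group B.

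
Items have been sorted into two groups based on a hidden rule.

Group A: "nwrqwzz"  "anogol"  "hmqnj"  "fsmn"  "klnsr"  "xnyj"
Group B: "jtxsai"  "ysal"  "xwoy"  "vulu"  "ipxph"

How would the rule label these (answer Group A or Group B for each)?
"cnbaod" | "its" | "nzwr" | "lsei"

Group A, Group B, Group A, Group B

The pattern is that an item is 'Group A' exactly when: contains 'n'.
"cnbaod" → has 'n' → Group A.
"its" → no 'n' → Group B.
"nzwr" → has 'n' → Group A.
"lsei" → no 'n' → Group B.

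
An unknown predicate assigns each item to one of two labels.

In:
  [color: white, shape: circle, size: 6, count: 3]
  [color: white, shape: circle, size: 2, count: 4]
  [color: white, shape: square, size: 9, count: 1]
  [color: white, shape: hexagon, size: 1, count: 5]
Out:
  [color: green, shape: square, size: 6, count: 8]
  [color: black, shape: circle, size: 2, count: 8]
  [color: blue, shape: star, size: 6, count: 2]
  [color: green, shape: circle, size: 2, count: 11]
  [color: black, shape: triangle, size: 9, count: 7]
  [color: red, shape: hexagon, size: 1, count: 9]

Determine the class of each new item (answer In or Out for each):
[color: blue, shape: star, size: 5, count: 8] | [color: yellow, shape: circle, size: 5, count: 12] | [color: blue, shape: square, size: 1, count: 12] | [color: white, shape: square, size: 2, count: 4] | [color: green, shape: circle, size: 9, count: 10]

Comparing the two groups points to one rule — color is white.
Out: [color: blue, shape: star, size: 5, count: 8], since color is blue. Out: [color: yellow, shape: circle, size: 5, count: 12], since color is yellow. Out: [color: blue, shape: square, size: 1, count: 12], since color is blue. In: [color: white, shape: square, size: 2, count: 4], since color is white. Out: [color: green, shape: circle, size: 9, count: 10], since color is green.

Out, Out, Out, In, Out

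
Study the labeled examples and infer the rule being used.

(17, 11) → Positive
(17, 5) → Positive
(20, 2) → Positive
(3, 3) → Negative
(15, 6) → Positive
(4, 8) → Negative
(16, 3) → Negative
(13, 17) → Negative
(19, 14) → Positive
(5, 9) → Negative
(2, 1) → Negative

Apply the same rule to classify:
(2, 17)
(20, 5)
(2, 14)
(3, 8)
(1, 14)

The distinguishing property — first > second AND sum ≥ 21 — holds for all the 'Positive' cases and none of the 'Negative' cases.
(2, 17): 2 < 17, 2+17 = 19 — lacks this property, so Negative.
(20, 5): 20 > 5, 20+5 = 25 — qualifies, so Positive.
(2, 14): 2 < 14, 2+14 = 16 — lacks this property, so Negative.
(3, 8): 3 < 8, 3+8 = 11 — lacks this property, so Negative.
(1, 14): 1 < 14, 1+14 = 15 — lacks this property, so Negative.

Negative, Positive, Negative, Negative, Negative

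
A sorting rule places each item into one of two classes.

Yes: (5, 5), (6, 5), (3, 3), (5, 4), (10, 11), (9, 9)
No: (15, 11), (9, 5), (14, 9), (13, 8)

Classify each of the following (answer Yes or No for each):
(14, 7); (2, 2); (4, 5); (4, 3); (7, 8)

No, Yes, Yes, Yes, Yes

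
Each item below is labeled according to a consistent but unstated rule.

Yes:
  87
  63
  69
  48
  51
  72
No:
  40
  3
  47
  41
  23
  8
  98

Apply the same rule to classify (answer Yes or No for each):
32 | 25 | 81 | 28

No, No, Yes, No

'Yes' ⟺ multiple of 3 AND at least 8.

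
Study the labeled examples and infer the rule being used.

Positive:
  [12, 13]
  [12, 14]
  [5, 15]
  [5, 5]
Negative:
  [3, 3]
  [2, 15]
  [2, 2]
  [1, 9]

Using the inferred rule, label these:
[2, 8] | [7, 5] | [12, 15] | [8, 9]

Negative, Positive, Positive, Positive

Rule: first ≥ 5. This holds for each 'Positive' example and fails for each 'Negative' one.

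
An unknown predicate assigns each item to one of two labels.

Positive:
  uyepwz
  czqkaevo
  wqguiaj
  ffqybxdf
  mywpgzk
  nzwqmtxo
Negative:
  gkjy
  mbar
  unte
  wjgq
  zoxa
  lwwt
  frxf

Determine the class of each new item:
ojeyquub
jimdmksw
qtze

Every 'Positive' example satisfies: length ≥ 6. None of the 'Negative' examples do.
Positive: ojeyquub, since length 8.
Positive: jimdmksw, since length 8.
Negative: qtze, since length 4.

Positive, Positive, Negative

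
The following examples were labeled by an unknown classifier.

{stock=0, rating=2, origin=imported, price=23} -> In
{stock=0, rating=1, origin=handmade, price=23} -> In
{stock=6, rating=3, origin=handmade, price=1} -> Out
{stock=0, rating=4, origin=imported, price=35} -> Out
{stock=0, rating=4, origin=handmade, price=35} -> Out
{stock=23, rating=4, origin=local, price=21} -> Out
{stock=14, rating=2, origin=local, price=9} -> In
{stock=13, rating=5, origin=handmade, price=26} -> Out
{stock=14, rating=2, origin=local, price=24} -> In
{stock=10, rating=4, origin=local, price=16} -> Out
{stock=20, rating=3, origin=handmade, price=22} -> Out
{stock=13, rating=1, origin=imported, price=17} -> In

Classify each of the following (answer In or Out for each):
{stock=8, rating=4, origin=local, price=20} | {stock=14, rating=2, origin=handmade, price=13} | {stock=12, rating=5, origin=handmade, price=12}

The distinguishing property — rating ≤ 2 — holds for all the 'In' cases and none of the 'Out' cases.

Out, In, Out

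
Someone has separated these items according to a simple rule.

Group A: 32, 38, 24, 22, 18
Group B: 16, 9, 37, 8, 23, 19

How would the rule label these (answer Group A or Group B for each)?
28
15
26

Every 'Group A' example satisfies: even AND at least 18. None of the 'Group B' examples do.
Group A: 28, since 28 is even, 28 ≥ 18. Group B: 15, since 15 is odd, 15 < 18. Group A: 26, since 26 is even, 26 ≥ 18.

Group A, Group B, Group A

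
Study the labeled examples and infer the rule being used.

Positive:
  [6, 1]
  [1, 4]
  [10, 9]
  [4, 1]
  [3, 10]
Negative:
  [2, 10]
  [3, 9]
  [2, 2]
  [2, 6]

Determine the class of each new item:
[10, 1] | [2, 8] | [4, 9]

All 'Positive' examples share one property — sum is odd — and every 'Negative' example lacks it.
[10, 1]: Positive (10+1 = 11). [2, 8]: Negative (2+8 = 10). [4, 9]: Positive (4+9 = 13).

Positive, Negative, Positive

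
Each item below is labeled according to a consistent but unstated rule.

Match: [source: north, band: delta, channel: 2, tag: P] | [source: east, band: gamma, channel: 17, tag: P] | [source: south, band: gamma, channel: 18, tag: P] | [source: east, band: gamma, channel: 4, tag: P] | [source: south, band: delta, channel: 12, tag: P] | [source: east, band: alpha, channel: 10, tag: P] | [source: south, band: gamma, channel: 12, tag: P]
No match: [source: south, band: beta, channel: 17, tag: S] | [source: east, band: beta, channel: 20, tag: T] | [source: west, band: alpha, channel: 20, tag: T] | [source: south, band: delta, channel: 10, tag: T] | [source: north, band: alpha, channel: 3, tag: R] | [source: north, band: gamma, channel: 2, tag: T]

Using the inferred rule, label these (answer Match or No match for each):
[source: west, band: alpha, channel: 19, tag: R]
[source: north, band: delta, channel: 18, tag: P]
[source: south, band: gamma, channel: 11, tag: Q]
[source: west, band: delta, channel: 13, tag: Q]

No match, Match, No match, No match

Looking at the examples, the only property every 'Match' case has and every 'No match' case lacks is: tag is P.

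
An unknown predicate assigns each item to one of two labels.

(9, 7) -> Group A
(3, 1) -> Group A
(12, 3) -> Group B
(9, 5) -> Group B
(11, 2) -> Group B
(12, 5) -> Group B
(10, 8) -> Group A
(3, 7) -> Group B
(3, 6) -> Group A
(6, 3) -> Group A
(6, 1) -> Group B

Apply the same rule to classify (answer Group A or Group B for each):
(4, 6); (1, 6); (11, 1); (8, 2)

Group A, Group B, Group B, Group B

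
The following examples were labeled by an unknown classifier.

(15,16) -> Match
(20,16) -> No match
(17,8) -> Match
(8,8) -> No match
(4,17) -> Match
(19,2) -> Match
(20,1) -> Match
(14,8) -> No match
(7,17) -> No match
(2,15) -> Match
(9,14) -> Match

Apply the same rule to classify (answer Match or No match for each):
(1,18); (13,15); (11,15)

The common property of the 'Match' items is: sum is odd. No 'No match' item has it.

Match, No match, No match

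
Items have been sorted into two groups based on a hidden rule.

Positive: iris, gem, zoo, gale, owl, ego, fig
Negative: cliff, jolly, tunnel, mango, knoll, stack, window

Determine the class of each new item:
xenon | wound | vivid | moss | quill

A rule that fits every label: length ≤ 4 — true of each 'Positive' example, false of each 'Negative' one.

Negative, Negative, Negative, Positive, Negative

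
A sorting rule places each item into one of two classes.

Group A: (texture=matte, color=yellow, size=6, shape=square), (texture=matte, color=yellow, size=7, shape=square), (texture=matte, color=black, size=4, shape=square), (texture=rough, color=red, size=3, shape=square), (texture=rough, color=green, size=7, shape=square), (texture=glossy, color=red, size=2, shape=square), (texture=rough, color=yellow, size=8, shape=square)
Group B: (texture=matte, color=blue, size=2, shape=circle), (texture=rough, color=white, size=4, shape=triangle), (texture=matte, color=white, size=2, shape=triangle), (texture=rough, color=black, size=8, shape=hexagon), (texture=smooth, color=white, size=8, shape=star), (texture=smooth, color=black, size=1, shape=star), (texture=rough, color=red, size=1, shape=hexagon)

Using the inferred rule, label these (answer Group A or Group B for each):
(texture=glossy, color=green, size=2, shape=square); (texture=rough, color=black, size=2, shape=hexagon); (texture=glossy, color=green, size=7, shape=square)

Group A, Group B, Group A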